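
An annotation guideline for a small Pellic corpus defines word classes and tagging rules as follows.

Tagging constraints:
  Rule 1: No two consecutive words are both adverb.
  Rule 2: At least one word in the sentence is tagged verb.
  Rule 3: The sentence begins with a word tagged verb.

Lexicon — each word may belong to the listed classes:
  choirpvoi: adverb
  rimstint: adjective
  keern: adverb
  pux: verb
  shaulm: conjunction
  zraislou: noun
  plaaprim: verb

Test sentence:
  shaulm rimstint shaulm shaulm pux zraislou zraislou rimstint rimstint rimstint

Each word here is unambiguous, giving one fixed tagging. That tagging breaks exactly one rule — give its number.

3

Fixed tagging: conjunction adjective conjunction conjunction verb noun noun adjective adjective adjective.
Applying the rules: R1 ok, R2 ok, R3 fails.
Only rule 3 fails.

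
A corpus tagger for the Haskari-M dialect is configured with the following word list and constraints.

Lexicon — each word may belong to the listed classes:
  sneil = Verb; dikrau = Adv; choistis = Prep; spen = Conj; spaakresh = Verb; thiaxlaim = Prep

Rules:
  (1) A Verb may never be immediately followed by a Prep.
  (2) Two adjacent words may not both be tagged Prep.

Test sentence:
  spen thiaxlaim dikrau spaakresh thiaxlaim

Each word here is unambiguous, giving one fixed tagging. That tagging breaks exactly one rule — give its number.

1

Fixed tagging: Conj Prep Adv Verb Prep.
Applying the rules: R1 fail, R2 pass.
Only rule 1 fails.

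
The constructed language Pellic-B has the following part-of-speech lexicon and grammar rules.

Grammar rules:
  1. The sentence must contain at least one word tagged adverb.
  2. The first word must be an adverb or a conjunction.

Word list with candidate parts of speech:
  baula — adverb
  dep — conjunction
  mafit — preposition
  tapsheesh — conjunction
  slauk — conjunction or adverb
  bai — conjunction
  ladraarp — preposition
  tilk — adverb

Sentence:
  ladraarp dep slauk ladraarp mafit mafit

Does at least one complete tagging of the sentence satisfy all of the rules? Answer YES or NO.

NO

Candidates per position — 1:ladraarp {preposition}; 2:dep {conjunction}; 3:slauk {conjunction,adverb}; 4:ladraarp {preposition}; 5:mafit {preposition}; 6:mafit {preposition}.
Rule 2 cannot be satisfied by any choice of tags from the lexicon.
So there is no consistent tagging.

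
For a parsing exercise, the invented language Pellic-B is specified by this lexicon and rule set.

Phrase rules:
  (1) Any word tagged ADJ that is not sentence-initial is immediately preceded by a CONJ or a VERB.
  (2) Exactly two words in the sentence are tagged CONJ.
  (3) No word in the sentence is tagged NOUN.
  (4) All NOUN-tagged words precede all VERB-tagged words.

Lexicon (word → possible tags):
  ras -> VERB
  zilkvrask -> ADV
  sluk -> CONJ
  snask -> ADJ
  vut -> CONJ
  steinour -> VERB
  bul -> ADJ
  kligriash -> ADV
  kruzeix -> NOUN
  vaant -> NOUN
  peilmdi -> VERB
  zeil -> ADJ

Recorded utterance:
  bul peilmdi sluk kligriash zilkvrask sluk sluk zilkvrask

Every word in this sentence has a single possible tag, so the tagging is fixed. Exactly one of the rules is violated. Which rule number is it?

Fixed tagging: ADJ VERB CONJ ADV ADV CONJ CONJ ADV.
Applying the rules: R1 pass, R2 fail, R3 pass, R4 pass.
Only rule 2 fails.

2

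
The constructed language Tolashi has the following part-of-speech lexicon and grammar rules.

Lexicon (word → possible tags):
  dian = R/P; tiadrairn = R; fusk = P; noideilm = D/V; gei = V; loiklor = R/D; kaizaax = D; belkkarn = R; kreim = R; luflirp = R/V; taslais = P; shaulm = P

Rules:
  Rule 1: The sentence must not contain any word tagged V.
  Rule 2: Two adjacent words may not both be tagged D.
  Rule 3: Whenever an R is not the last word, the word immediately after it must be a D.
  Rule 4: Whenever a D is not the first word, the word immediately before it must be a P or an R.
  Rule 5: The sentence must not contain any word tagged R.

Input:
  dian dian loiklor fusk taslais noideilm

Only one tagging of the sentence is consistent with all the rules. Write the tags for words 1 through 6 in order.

Candidates per position — 1:dian {R,P}; 2:dian {R,P}; 3:loiklor {R,D}; 4:fusk {P}; 5:taslais {P}; 6:noideilm {D,V}.
Position 1: R is ruled out by rule 3; that leaves P.
Position 2: R is ruled out by rule 5; that leaves P.
Position 3: R is ruled out by rule 3; that leaves D.
Position 6: V is ruled out by rule 1; that leaves D.
The only consistent sequence is: P P D P P D.
Rule-by-rule: rule 1 satisfied; rule 2 satisfied; rule 3 satisfied; rule 4 satisfied; rule 5 satisfied.

P P D P P D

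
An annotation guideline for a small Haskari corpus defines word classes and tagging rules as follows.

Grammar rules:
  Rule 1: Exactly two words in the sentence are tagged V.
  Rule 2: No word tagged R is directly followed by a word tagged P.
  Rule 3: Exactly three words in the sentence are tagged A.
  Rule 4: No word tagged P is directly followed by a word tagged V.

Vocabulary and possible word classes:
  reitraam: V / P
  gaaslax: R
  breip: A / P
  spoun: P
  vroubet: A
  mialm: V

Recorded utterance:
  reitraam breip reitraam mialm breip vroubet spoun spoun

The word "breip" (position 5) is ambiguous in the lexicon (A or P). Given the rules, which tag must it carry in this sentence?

A

Candidates per position — 1:reitraam {V,P}; 2:breip {A,P}; 3:reitraam {V,P}; 4:mialm {V}; 5:breip {A,P}; 6:vroubet {A}; 7:spoun {P}; 8:spoun {P}.
Position 2: tagging it P would leave rule 3 unsatisfiable, so it must be A.
Position 3: tagging it P would leave rule 4 unsatisfiable, so it must be V.
Position 5: tagging it P would leave rule 3 unsatisfiable, so it must be A.
Position 1: tagging it V would leave rule 1 unsatisfiable, so it must be P.
So the tagging must be: P A V V A A P P.
Check: rule 1 ✓; rule 2 ✓; rule 3 ✓; rule 4 ✓.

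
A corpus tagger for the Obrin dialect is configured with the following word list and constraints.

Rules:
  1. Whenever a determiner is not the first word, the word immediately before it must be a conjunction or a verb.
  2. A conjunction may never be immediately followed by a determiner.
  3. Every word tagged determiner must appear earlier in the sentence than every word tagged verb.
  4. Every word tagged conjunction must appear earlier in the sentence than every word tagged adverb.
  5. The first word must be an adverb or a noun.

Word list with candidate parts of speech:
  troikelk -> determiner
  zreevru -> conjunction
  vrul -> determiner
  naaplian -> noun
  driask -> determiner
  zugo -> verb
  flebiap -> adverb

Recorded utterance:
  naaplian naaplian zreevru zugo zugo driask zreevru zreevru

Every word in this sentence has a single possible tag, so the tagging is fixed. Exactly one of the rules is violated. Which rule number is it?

Fixed tagging: noun noun conjunction verb verb determiner conjunction conjunction.
Rule check: R1 holds, R2 holds, R3 violated, R4 holds, R5 holds.
Only rule 3 fails.

3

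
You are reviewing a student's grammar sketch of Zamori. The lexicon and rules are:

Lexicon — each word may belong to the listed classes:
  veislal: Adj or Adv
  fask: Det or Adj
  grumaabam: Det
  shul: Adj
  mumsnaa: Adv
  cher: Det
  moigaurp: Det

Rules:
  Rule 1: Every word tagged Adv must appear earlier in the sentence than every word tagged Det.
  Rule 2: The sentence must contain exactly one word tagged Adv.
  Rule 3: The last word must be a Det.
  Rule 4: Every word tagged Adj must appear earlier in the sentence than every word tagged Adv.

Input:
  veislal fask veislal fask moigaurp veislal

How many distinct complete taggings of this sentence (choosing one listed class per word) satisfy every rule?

Candidates per position — 1:veislal {Adj,Adv}; 2:fask {Det,Adj}; 3:veislal {Adj,Adv}; 4:fask {Det,Adj}; 5:moigaurp {Det}; 6:veislal {Adj,Adv}.
There are 32 candidate sequences in total.
Rule 3 cannot be satisfied by any choice of tags from the lexicon.
So there is no consistent tagging.
Count = 0.

0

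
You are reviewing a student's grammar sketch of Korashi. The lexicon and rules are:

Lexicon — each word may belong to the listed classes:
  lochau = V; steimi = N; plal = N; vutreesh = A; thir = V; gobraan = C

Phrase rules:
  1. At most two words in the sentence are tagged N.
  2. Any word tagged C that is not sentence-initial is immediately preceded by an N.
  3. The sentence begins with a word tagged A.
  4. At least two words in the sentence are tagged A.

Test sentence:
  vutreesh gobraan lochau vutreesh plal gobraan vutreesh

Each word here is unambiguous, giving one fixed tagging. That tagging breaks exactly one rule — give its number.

Fixed tagging: A C V A N C A.
Checking each rule: R1 pass, R2 fail, R3 pass, R4 pass.
Only rule 2 fails.

2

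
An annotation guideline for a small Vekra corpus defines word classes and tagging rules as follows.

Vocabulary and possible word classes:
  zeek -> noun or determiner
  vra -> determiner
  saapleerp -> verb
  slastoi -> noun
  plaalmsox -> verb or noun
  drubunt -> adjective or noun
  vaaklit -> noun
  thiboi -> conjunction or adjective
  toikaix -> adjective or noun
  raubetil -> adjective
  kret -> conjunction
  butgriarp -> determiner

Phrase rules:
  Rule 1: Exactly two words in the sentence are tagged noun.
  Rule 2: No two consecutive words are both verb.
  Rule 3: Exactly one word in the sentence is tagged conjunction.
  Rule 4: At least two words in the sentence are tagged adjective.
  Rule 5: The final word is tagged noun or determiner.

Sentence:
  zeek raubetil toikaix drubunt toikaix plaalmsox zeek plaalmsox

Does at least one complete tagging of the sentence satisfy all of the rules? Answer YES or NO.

NO

Candidates per position — 1:zeek {noun,determiner}; 2:raubetil {adjective}; 3:toikaix {adjective,noun}; 4:drubunt {adjective,noun}; 5:toikaix {adjective,noun}; 6:plaalmsox {verb,noun}; 7:zeek {noun,determiner}; 8:plaalmsox {verb,noun}.
Rule 3 cannot be satisfied by any choice of tags from the lexicon.
So there is no consistent tagging.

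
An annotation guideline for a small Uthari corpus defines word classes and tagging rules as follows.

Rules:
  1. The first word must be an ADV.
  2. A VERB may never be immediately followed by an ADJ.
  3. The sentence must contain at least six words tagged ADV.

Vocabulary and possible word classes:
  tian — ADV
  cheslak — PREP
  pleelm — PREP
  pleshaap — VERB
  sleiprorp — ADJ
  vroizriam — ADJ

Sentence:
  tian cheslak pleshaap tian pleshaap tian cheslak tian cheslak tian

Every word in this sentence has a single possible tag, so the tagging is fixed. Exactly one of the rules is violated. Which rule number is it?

Fixed tagging: ADV PREP VERB ADV VERB ADV PREP ADV PREP ADV.
Applying the rules: R1 pass, R2 pass, R3 fail.
Only rule 3 fails.

3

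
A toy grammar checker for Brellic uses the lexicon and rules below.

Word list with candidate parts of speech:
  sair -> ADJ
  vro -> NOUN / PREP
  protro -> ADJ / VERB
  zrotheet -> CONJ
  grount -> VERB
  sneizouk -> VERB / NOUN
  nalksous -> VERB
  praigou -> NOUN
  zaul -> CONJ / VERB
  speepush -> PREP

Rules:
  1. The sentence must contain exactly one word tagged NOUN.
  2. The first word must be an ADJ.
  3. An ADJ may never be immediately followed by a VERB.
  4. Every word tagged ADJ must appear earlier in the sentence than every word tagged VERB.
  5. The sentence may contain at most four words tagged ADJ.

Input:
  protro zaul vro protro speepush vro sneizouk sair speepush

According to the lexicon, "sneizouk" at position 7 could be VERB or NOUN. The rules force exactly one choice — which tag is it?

NOUN

Candidates per position — 1:protro {ADJ,VERB}; 2:zaul {CONJ,VERB}; 3:vro {NOUN,PREP}; 4:protro {ADJ,VERB}; 5:speepush {PREP}; 6:vro {NOUN,PREP}; 7:sneizouk {VERB,NOUN}; 8:sair {ADJ}; 9:speepush {PREP}.
Position 1: tagging it VERB would leave rule 2 unsatisfiable, so it must be ADJ.
Position 2: tagging it VERB would leave rule 3 unsatisfiable, so it must be CONJ.
Position 4: tagging it VERB would leave rule 4 unsatisfiable, so it must be ADJ.
Position 7: tagging it VERB would leave rule 4 unsatisfiable, so it must be NOUN.
Position 3: tagging it NOUN would leave rule 1 unsatisfiable, so it must be PREP.
Position 6: tagging it NOUN would leave rule 1 unsatisfiable, so it must be PREP.
The unique satisfying tagging is: ADJ CONJ PREP ADJ PREP PREP NOUN ADJ PREP.
Checking: rule 1 ✓; rule 2 ✓; rule 3 ✓; rule 4 ✓; rule 5 ✓.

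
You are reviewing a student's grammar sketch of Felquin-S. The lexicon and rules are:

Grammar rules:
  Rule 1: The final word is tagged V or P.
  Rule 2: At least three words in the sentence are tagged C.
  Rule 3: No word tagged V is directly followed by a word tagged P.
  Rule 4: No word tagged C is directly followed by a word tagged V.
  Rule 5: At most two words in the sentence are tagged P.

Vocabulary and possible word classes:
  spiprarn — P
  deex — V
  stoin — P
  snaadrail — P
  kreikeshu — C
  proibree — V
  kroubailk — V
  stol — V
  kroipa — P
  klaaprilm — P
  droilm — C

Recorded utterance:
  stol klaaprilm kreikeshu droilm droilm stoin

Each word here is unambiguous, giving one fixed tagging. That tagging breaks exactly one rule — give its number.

3

Fixed tagging: V P C C C P.
Applying the rules: R1 ok, R2 ok, R3 fails, R4 ok, R5 ok.
Only rule 3 fails.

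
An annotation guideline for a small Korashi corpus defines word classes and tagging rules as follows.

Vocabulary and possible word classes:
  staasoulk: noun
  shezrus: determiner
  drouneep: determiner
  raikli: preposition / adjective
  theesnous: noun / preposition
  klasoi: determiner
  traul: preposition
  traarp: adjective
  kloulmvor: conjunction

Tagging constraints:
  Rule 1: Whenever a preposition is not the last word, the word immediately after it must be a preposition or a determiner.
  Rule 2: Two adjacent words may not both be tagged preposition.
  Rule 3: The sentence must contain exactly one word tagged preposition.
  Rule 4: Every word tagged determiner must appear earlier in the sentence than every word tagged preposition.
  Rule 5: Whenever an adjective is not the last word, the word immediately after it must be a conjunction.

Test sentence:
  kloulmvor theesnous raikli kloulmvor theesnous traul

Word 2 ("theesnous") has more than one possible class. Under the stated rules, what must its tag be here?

noun

Candidates per position — 1:kloulmvor {conjunction}; 2:theesnous {noun,preposition}; 3:raikli {preposition,adjective}; 4:kloulmvor {conjunction}; 5:theesnous {noun,preposition}; 6:traul {preposition}.
If word 2 were preposition, no tagging could satisfy rule 1; so word 2 is noun.
If word 3 were preposition, no tagging could satisfy rule 1; so word 3 is adjective.
If word 5 were preposition, no tagging could satisfy rule 2; so word 5 is noun.
The unique satisfying tagging is: conjunction noun adjective conjunction noun preposition.
Verifying each rule — rule 1 holds; rule 2 holds; rule 3 holds; rule 4 holds; rule 5 holds.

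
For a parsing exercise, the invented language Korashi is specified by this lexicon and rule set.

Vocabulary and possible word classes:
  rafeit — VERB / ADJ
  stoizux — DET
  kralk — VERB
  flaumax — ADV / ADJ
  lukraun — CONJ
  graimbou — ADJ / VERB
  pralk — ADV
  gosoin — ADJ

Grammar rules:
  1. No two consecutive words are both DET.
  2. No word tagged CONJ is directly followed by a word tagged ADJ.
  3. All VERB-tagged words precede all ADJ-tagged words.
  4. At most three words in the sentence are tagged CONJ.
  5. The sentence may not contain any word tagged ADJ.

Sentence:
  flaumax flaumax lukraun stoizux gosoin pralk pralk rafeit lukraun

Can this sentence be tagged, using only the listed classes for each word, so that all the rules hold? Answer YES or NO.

NO

Candidates per position — 1:flaumax {ADV,ADJ}; 2:flaumax {ADV,ADJ}; 3:lukraun {CONJ}; 4:stoizux {DET}; 5:gosoin {ADJ}; 6:pralk {ADV}; 7:pralk {ADV}; 8:rafeit {VERB,ADJ}; 9:lukraun {CONJ}.
Rule 5 cannot be satisfied by any choice of tags from the lexicon.
So there is no consistent tagging.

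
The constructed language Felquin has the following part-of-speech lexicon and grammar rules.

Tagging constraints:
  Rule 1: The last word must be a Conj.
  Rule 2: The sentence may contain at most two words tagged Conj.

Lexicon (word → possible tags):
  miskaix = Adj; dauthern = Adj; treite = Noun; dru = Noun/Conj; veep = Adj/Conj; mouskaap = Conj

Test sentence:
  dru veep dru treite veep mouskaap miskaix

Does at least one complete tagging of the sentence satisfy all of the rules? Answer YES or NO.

NO

Candidates per position — 1:dru {Noun,Conj}; 2:veep {Adj,Conj}; 3:dru {Noun,Conj}; 4:treite {Noun}; 5:veep {Adj,Conj}; 6:mouskaap {Conj}; 7:miskaix {Adj}.
Rule 1 cannot be satisfied by any choice of tags from the lexicon.
So there is no consistent tagging.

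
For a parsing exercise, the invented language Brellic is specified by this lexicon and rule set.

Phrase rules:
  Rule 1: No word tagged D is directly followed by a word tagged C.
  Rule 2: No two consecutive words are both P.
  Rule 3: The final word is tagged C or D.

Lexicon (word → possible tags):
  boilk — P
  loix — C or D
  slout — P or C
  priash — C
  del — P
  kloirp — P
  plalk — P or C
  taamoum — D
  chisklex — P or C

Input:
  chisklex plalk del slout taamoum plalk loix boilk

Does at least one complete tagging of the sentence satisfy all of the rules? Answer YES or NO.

NO

Candidates per position — 1:chisklex {P,C}; 2:plalk {P,C}; 3:del {P}; 4:slout {P,C}; 5:taamoum {D}; 6:plalk {P,C}; 7:loix {C,D}; 8:boilk {P}.
Rule 3 cannot be satisfied by any choice of tags from the lexicon.
So there is no consistent tagging.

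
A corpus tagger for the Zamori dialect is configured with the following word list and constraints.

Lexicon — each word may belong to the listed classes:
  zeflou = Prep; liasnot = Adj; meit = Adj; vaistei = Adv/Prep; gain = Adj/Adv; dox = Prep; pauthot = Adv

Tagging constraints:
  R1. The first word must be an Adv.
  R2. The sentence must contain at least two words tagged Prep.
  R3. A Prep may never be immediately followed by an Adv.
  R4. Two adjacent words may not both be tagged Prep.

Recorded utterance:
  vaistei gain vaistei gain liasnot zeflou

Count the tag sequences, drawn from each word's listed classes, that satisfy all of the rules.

2

Candidates per position — 1:vaistei {Adv,Prep}; 2:gain {Adj,Adv}; 3:vaistei {Adv,Prep}; 4:gain {Adj,Adv}; 5:liasnot {Adj}; 6:zeflou {Prep}.
There are 16 candidate sequences in total.
The sequences that satisfy every rule: Adv Adj Prep Adj Adj Prep; Adv Adv Prep Adj Adj Prep.
Count = 2.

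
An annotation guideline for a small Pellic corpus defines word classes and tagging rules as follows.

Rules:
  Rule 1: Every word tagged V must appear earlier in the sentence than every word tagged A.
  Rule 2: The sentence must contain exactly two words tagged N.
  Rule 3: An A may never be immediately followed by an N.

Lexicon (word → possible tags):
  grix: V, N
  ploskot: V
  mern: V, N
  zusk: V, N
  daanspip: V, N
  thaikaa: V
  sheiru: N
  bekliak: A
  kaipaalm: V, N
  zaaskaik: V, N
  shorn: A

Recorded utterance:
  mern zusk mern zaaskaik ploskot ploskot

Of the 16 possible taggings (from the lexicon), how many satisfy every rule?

6

Candidates per position — 1:mern {V,N}; 2:zusk {V,N}; 3:mern {V,N}; 4:zaaskaik {V,N}; 5:ploskot {V}; 6:ploskot {V}.
There are 16 candidate sequences in total.
Checking each against the rules leaves 6 sequences.
Count = 6.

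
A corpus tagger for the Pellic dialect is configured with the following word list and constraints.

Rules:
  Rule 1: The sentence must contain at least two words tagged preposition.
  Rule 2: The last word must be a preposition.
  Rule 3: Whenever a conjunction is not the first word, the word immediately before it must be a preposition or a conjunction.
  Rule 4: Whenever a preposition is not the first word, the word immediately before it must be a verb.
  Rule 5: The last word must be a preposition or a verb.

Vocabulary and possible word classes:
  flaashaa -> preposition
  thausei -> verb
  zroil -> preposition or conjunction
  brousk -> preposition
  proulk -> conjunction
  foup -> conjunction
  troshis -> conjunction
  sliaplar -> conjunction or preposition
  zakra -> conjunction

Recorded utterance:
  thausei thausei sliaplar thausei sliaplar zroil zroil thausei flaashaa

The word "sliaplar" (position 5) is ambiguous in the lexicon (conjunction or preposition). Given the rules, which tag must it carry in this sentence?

preposition

Candidates per position — 1:thausei {verb}; 2:thausei {verb}; 3:sliaplar {conjunction,preposition}; 4:thausei {verb}; 5:sliaplar {conjunction,preposition}; 6:zroil {preposition,conjunction}; 7:zroil {preposition,conjunction}; 8:thausei {verb}; 9:flaashaa {preposition}.
Position 3: tagging it conjunction would leave rule 3 unsatisfiable, so it must be preposition.
Position 5: tagging it conjunction would leave rule 3 unsatisfiable, so it must be preposition.
Position 6: tagging it preposition would leave rule 4 unsatisfiable, so it must be conjunction.
Position 7: tagging it preposition would leave rule 4 unsatisfiable, so it must be conjunction.
That leaves exactly one tagging: verb verb preposition verb preposition conjunction conjunction verb preposition.
Verifying each rule — rule 1 holds; rule 2 holds; rule 3 holds; rule 4 holds; rule 5 holds.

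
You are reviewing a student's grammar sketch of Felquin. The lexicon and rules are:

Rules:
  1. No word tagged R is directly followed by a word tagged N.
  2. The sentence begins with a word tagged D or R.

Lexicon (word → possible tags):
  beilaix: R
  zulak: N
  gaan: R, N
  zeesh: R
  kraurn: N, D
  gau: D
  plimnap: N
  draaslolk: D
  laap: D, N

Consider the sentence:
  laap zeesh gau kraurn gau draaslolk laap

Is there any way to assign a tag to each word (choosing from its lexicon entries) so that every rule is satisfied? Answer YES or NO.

YES

Candidates per position — 1:laap {D,N}; 2:zeesh {R}; 3:gau {D}; 4:kraurn {N,D}; 5:gau {D}; 6:draaslolk {D}; 7:laap {D,N}.
One satisfying assignment: D R D N D D N.
Check: rule 1 ok; rule 2 ok.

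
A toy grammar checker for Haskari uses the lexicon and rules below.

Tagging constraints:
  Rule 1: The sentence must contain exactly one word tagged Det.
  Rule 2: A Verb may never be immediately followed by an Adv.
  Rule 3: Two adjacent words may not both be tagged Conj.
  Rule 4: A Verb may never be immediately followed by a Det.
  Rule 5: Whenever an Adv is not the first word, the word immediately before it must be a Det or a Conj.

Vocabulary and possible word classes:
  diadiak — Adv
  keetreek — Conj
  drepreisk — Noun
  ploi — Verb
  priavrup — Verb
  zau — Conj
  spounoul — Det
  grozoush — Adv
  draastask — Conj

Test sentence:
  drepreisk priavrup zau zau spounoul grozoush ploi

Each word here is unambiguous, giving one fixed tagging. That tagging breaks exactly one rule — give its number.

Fixed tagging: Noun Verb Conj Conj Det Adv Verb.
Applying the rules: R1 ✓, R2 ✓, R3 ✗, R4 ✓, R5 ✓.
Only rule 3 fails.

3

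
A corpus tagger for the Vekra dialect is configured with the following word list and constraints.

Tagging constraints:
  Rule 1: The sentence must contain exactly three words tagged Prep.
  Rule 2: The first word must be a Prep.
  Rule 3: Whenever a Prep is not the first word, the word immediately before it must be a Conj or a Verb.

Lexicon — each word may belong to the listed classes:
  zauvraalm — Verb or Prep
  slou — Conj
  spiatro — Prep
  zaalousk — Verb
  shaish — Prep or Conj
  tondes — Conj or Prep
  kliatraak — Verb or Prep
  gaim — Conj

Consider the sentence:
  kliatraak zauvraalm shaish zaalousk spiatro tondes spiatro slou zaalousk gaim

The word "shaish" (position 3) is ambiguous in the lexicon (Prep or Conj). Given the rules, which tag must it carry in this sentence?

Candidates per position — 1:kliatraak {Verb,Prep}; 2:zauvraalm {Verb,Prep}; 3:shaish {Prep,Conj}; 4:zaalousk {Verb}; 5:spiatro {Prep}; 6:tondes {Conj,Prep}; 7:spiatro {Prep}; 8:slou {Conj}; 9:zaalousk {Verb}; 10:gaim {Conj}.
Position 1: tagging it Verb would leave rule 2 unsatisfiable, so it must be Prep.
Position 2: tagging it Prep would leave rule 1 unsatisfiable, so it must be Verb.
Position 3: tagging it Prep would leave rule 1 unsatisfiable, so it must be Conj.
Position 6: tagging it Prep would leave rule 1 unsatisfiable, so it must be Conj.
The unique satisfying tagging is: Prep Verb Conj Verb Prep Conj Prep Conj Verb Conj.
Verifying each rule — rule 1 holds; rule 2 holds; rule 3 holds.

Conj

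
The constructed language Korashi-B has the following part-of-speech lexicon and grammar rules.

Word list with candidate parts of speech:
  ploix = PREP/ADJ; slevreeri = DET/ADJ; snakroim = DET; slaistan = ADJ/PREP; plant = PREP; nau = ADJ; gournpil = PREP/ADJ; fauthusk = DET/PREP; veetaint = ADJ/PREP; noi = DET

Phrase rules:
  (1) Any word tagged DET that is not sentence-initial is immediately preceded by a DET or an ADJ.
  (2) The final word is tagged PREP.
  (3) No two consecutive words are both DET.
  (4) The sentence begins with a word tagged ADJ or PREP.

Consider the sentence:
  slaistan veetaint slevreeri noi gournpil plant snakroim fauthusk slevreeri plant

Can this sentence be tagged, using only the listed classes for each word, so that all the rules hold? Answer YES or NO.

Candidates per position — 1:slaistan {ADJ,PREP}; 2:veetaint {ADJ,PREP}; 3:slevreeri {DET,ADJ}; 4:noi {DET}; 5:gournpil {PREP,ADJ}; 6:plant {PREP}; 7:snakroim {DET}; 8:fauthusk {DET,PREP}; 9:slevreeri {DET,ADJ}; 10:plant {PREP}.
Rule 1 cannot be satisfied by any choice of tags from the lexicon.
So there is no consistent tagging.

NO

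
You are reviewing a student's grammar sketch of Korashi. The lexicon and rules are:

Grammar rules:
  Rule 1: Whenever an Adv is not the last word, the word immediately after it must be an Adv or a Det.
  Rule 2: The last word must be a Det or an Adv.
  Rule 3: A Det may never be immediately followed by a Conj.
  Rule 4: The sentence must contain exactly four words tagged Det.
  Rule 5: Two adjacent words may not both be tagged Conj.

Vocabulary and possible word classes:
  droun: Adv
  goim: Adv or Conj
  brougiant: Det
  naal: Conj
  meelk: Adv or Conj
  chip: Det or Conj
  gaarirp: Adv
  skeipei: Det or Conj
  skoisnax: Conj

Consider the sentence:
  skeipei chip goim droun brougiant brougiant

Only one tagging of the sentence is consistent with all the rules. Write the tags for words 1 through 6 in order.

Candidates per position — 1:skeipei {Det,Conj}; 2:chip {Det,Conj}; 3:goim {Adv,Conj}; 4:droun {Adv}; 5:brougiant {Det}; 6:brougiant {Det}.
Position 1: Conj is ruled out by rule 4; that leaves Det.
Position 2: Conj is ruled out by rule 3; that leaves Det.
Position 3: Conj is ruled out by rule 3; that leaves Adv.
That leaves exactly one tagging: Det Det Adv Adv Det Det.
Checking: rule 1 ✓; rule 2 ✓; rule 3 ✓; rule 4 ✓; rule 5 ✓.

Det Det Adv Adv Det Det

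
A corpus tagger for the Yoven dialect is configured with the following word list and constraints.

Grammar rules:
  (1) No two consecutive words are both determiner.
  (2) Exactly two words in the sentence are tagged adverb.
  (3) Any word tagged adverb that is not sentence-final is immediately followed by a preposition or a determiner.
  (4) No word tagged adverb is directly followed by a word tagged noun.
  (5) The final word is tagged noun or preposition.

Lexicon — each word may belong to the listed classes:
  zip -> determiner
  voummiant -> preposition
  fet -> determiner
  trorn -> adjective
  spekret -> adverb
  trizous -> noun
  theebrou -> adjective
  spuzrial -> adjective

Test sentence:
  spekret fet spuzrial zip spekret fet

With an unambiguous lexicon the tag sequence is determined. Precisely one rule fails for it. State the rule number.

5

Fixed tagging: adverb determiner adjective determiner adverb determiner.
Rule check: R1 holds, R2 holds, R3 holds, R4 holds, R5 violated.
Only rule 5 fails.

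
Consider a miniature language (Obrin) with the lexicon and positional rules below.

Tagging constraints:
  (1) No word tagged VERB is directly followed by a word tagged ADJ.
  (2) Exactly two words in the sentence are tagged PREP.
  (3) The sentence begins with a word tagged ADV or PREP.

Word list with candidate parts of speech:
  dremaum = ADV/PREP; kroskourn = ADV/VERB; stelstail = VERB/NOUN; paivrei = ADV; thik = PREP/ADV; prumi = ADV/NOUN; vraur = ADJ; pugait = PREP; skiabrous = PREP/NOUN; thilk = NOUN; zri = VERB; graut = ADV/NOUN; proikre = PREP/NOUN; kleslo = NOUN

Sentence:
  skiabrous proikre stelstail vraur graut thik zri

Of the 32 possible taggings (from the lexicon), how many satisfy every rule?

4

Candidates per position — 1:skiabrous {PREP,NOUN}; 2:proikre {PREP,NOUN}; 3:stelstail {VERB,NOUN}; 4:vraur {ADJ}; 5:graut {ADV,NOUN}; 6:thik {PREP,ADV}; 7:zri {VERB}.
There are 32 candidate sequences in total.
The sequences that satisfy every rule: PREP PREP NOUN ADJ ADV ADV VERB; PREP PREP NOUN ADJ NOUN ADV VERB; PREP NOUN NOUN ADJ ADV PREP VERB; PREP NOUN NOUN ADJ NOUN PREP VERB.
Count = 4.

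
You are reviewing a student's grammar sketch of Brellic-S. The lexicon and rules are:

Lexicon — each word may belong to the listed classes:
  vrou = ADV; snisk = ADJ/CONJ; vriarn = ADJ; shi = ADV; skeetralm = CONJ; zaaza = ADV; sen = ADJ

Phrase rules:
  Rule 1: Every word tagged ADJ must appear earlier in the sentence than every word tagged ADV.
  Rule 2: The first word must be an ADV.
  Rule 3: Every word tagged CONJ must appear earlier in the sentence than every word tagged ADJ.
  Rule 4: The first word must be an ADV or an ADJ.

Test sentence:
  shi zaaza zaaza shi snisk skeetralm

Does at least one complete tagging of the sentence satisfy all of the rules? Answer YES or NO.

Candidates per position — 1:shi {ADV}; 2:zaaza {ADV}; 3:zaaza {ADV}; 4:shi {ADV}; 5:snisk {ADJ,CONJ}; 6:skeetralm {CONJ}.
One satisfying assignment: ADV ADV ADV ADV CONJ CONJ.
Checking: rule 1 ok; rule 2 ok; rule 3 ok; rule 4 ok.

YES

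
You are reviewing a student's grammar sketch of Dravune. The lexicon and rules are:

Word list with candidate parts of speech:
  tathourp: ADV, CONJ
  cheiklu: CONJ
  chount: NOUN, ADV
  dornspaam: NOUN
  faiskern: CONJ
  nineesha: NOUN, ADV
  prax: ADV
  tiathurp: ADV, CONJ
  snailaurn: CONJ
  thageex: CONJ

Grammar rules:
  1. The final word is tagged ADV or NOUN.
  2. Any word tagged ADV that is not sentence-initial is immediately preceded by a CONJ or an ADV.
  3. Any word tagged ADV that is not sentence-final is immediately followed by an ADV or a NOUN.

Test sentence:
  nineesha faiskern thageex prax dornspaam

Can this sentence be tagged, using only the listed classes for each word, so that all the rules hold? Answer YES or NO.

Candidates per position — 1:nineesha {NOUN,ADV}; 2:faiskern {CONJ}; 3:thageex {CONJ}; 4:prax {ADV}; 5:dornspaam {NOUN}.
One satisfying assignment: NOUN CONJ CONJ ADV NOUN.
Rule-by-rule: rule 1 ok; rule 2 ok; rule 3 ok.

YES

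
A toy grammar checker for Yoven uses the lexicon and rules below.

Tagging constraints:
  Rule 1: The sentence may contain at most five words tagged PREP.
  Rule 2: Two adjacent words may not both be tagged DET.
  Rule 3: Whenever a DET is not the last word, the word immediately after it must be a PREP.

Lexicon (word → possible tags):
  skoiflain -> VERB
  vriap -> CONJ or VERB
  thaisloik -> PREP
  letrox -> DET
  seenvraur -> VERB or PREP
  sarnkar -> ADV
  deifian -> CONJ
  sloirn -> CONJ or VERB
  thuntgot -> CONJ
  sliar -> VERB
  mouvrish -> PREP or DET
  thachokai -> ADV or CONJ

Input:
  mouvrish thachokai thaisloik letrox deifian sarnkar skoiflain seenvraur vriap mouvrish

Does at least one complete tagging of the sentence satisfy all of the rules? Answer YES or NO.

Candidates per position — 1:mouvrish {PREP,DET}; 2:thachokai {ADV,CONJ}; 3:thaisloik {PREP}; 4:letrox {DET}; 5:deifian {CONJ}; 6:sarnkar {ADV}; 7:skoiflain {VERB}; 8:seenvraur {VERB,PREP}; 9:vriap {CONJ,VERB}; 10:mouvrish {PREP,DET}.
Rule 3 cannot be satisfied by any choice of tags from the lexicon.
So there is no consistent tagging.

NO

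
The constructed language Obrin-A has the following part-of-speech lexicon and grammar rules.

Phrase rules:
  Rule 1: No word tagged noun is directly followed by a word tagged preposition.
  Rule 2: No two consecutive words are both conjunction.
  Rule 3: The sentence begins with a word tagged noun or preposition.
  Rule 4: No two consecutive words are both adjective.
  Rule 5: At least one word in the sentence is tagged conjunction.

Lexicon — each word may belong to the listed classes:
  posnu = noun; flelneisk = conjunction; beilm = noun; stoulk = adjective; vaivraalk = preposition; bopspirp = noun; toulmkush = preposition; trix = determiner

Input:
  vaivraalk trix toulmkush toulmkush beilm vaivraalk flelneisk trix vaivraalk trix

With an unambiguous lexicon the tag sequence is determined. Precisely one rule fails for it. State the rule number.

1

Fixed tagging: preposition determiner preposition preposition noun preposition conjunction determiner preposition determiner.
Applying the rules: R1 fail, R2 pass, R3 pass, R4 pass, R5 pass.
Only rule 1 fails.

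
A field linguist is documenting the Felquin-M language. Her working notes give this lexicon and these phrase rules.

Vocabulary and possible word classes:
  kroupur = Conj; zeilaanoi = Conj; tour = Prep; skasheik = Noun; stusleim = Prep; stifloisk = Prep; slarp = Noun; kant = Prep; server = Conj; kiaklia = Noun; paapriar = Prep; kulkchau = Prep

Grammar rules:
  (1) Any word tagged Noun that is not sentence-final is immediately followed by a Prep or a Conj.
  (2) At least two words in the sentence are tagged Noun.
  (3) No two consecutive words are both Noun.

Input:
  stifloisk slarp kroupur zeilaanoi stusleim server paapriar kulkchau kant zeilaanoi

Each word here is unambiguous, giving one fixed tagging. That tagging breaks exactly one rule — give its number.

Fixed tagging: Prep Noun Conj Conj Prep Conj Prep Prep Prep Conj.
Applying the rules: R1 holds, R2 violated, R3 holds.
Only rule 2 fails.

2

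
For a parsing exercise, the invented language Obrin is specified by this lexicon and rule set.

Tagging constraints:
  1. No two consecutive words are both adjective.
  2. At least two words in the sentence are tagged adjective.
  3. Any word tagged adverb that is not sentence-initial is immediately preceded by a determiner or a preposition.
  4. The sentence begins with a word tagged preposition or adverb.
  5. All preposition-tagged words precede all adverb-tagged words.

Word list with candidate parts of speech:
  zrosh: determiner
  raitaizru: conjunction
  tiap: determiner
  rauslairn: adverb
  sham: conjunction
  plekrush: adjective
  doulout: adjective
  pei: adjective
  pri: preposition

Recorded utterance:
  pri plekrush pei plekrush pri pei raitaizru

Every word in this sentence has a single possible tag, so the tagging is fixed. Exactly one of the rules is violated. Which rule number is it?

Fixed tagging: preposition adjective adjective adjective preposition adjective conjunction.
Checking each rule: R1 violated, R2 holds, R3 holds, R4 holds, R5 holds.
Only rule 1 fails.

1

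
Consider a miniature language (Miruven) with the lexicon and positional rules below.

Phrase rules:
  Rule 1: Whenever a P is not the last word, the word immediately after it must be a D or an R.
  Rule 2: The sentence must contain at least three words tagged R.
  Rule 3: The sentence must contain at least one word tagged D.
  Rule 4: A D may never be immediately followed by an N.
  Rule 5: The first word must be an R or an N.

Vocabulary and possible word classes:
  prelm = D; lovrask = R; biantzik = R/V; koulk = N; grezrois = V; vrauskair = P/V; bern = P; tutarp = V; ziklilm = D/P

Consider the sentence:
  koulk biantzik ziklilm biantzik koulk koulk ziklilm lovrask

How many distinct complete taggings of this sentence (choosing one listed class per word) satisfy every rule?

3

Candidates per position — 1:koulk {N}; 2:biantzik {R,V}; 3:ziklilm {D,P}; 4:biantzik {R,V}; 5:koulk {N}; 6:koulk {N}; 7:ziklilm {D,P}; 8:lovrask {R}.
There are 16 candidate sequences in total.
The sequences that satisfy every rule: N R D R N N D R; N R D R N N P R; N R P R N N D R.
Count = 3.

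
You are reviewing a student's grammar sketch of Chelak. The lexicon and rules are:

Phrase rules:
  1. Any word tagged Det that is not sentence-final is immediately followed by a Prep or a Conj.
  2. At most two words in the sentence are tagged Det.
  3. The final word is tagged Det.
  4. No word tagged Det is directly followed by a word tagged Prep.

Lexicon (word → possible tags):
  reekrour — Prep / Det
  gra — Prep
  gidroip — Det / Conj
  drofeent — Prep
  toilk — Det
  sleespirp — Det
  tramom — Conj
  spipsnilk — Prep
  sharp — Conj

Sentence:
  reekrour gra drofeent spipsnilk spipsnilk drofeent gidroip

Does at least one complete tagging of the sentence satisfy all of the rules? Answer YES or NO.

Candidates per position — 1:reekrour {Prep,Det}; 2:gra {Prep}; 3:drofeent {Prep}; 4:spipsnilk {Prep}; 5:spipsnilk {Prep}; 6:drofeent {Prep}; 7:gidroip {Det,Conj}.
One satisfying assignment: Prep Prep Prep Prep Prep Prep Det.
Checking: rule 1 satisfied; rule 2 satisfied; rule 3 satisfied; rule 4 satisfied.

YES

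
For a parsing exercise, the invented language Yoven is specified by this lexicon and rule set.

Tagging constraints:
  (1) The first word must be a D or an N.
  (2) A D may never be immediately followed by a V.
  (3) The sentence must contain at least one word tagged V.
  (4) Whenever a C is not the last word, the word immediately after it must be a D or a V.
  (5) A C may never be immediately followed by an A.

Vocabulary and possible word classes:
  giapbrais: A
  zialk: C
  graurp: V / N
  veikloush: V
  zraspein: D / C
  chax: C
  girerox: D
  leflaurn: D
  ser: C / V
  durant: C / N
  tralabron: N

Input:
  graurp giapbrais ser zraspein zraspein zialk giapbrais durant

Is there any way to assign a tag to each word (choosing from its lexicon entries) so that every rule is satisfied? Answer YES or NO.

NO

Candidates per position — 1:graurp {V,N}; 2:giapbrais {A}; 3:ser {C,V}; 4:zraspein {D,C}; 5:zraspein {D,C}; 6:zialk {C}; 7:giapbrais {A}; 8:durant {C,N}.
Rule 4 cannot be satisfied by any choice of tags from the lexicon.
So there is no consistent tagging.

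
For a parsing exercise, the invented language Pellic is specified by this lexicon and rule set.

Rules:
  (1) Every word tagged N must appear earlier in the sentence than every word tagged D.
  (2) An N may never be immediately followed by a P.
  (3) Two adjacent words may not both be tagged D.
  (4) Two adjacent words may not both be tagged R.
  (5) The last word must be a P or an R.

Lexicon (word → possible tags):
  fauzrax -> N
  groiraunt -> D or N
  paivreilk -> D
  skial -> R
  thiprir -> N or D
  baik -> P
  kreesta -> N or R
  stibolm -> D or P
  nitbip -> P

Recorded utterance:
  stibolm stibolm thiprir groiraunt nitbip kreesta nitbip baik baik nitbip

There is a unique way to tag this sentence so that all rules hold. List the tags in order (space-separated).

Candidates per position — 1:stibolm {D,P}; 2:stibolm {D,P}; 3:thiprir {N,D}; 4:groiraunt {D,N}; 5:nitbip {P}; 6:kreesta {N,R}; 7:nitbip {P}; 8:baik {P}; 9:baik {P}; 10:nitbip {P}.
Position 4: tagging it N would leave rule 2 unsatisfiable, so it must be D.
Position 6: tagging it N would leave rule 1 unsatisfiable, so it must be R.
Position 3: tagging it D would leave rule 3 unsatisfiable, so it must be N.
Position 1: tagging it D would leave rule 1 unsatisfiable, so it must be P.
Position 2: tagging it D would leave rule 1 unsatisfiable, so it must be P.
That leaves exactly one tagging: P P N D P R P P P P.
Verifying each rule — rule 1 ✓; rule 2 ✓; rule 3 ✓; rule 4 ✓; rule 5 ✓.

P P N D P R P P P P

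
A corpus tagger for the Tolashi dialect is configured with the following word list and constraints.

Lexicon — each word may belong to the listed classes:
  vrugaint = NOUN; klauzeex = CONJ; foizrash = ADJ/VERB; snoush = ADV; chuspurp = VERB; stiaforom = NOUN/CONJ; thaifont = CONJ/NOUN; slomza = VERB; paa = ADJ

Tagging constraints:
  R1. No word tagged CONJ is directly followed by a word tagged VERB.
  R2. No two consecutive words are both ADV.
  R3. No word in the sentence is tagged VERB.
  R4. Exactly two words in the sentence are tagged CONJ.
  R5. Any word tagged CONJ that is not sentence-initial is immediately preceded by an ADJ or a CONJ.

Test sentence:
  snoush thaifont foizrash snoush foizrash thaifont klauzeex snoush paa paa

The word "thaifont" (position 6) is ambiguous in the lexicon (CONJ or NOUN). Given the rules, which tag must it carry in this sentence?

CONJ

Candidates per position — 1:snoush {ADV}; 2:thaifont {CONJ,NOUN}; 3:foizrash {ADJ,VERB}; 4:snoush {ADV}; 5:foizrash {ADJ,VERB}; 6:thaifont {CONJ,NOUN}; 7:klauzeex {CONJ}; 8:snoush {ADV}; 9:paa {ADJ}; 10:paa {ADJ}.
At position 2, choosing CONJ makes rule 5 impossible to satisfy; hence NOUN.
At position 3, choosing VERB makes rule 3 impossible to satisfy; hence ADJ.
At position 5, choosing VERB makes rule 3 impossible to satisfy; hence ADJ.
At position 6, choosing NOUN makes rule 4 impossible to satisfy; hence CONJ.
That leaves exactly one tagging: ADV NOUN ADJ ADV ADJ CONJ CONJ ADV ADJ ADJ.
Checking: rule 1 holds; rule 2 holds; rule 3 holds; rule 4 holds; rule 5 holds.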